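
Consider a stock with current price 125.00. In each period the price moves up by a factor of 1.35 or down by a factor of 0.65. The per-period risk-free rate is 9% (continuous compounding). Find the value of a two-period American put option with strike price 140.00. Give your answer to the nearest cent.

Risk-neutral probability p = (e^0.09 − 0.65)/(1.35 − 0.65) = 0.4442/0.7000 = 0.6345
Terminal stock prices: S_uu = 227.8, S_ud = 109.7, S_dd = 52.81
Terminal payoffs (K − S): max(-87.81, 0) = 0, max(30.31, 0) = 30.31, max(87.19, 0) = 87.19
Node u (S = 168.8): continuation = e^(−0.09)·[0.6345·0.0000 + 0.3655·30.3125] = 10.1247; exercise value = 0.0000 ≤ continuation, so V_u = 10.1247
Node d (S = 81.25): continuation = e^(−0.09)·[0.6345·30.3125 + 0.3655·87.1875] = 46.7004; exercise value = 58.7500 > continuation, so V_d = 58.7500 (exercise)
Node 0 (S = 125): continuation = e^(−0.09)·[0.6345·10.1247 + 0.3655·58.7500] = 25.4946; exercise value = 15.0000 ≤ continuation, so V_0 = 25.4946

25.49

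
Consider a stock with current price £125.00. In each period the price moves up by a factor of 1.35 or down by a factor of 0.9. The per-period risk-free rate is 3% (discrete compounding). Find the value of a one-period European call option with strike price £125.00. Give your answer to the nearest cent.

Risk-neutral probability p = (1 + 0.03 − 0.9)/(1.35 − 0.9) = 0.1300/0.4500 = 0.2889
Terminal stock prices: S_u = 168.8, S_d = 112.5
Terminal payoffs (S − K): max(43.75, 0) = 43.75, max(-12.5, 0) = 0
Node 0 (S = 125): V_0 = 1/1.03·[0.2889·43.7500 + 0.7111·0.0000] = 12.2708

£12.27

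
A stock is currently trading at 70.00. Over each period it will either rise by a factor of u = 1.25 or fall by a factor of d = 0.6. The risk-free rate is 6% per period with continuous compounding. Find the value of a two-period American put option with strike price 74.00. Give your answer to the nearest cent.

12.65

Risk-neutral probability p = (e^0.06 − 0.6)/(1.25 − 0.6) = 0.4618/0.6500 = 0.7105
Terminal stock prices: S_uu = 109.4, S_ud = 52.5, S_dd = 25.2
Terminal payoffs (K − S): max(-35.38, 0) = 0, max(21.5, 0) = 21.5, max(48.8, 0) = 48.8
Node u (S = 87.5): continuation = e^(−0.06)·[0.7105·0.0000 + 0.2895·21.5000] = 5.8614; exercise value = 0.0000 ≤ continuation, so V_u = 5.8614
Node d (S = 42): continuation = e^(−0.06)·[0.7105·21.5000 + 0.2895·48.8000] = 27.6906; exercise value = 32.0000 > continuation, so V_d = 32.0000 (exercise)
Node 0 (S = 70): continuation = e^(−0.06)·[0.7105·5.8614 + 0.2895·32.0000] = 12.6461; exercise value = 4.0000 ≤ continuation, so V_0 = 12.6461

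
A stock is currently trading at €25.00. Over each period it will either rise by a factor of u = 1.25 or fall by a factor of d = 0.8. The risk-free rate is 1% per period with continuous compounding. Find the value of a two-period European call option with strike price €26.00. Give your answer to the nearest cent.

Risk-neutral probability p = (e^0.01 − 0.8)/(1.25 − 0.8) = 0.2101/0.4500 = 0.4668
Terminal stock prices: S_uu = 39.06, S_ud = 25, S_dd = 16
Terminal payoffs (S − K): max(13.06, 0) = 13.06, max(-1, 0) = 0, max(-10, 0) = 0
Node u (S = 31.25): V_u = e^(−0.01)·[0.4668·13.0625 + 0.5332·0.0000] = 6.0366
Node d (S = 20): V_d = e^(−0.01)·[0.4668·0.0000 + 0.5332·0.0000] = 0.0000
Node 0 (S = 25): V_0 = e^(−0.01)·[0.4668·6.0366 + 0.5332·0.0000] = 2.7897

€2.79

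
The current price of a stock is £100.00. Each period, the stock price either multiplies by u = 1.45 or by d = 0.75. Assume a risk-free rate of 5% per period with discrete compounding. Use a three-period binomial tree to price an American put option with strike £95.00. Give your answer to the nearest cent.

£14.73

Risk-neutral probability p = (1 + 0.05 − 0.75)/(1.45 − 0.75) = 0.3000/0.7000 = 0.4286
Terminal stock prices: S_uuu = 304.9, S_uud = 157.7, S_udd = 81.56, S_ddd = 42.19
Terminal payoffs (K − S): max(-209.9, 0) = 0, max(-62.69, 0) = 0, max(13.44, 0) = 13.44, max(52.81, 0) = 52.81
Node uu (S = 210.2): continuation = 1/1.05·[0.4286·0.0000 + 0.5714·0.0000] = 0.0000; exercise value = 0.0000 ≤ continuation, so V_uu = 0.0000
Node ud (S = 108.8): continuation = 1/1.05·[0.4286·0.0000 + 0.5714·13.4375] = 7.3129; exercise value = 0.0000 ≤ continuation, so V_ud = 7.3129
Node dd (S = 56.25): continuation = 1/1.05·[0.4286·13.4375 + 0.5714·52.8125] = 34.2262; exercise value = 38.7500 > continuation, so V_dd = 38.7500 (exercise)
Node u (S = 145): continuation = 1/1.05·[0.4286·0.0000 + 0.5714·7.3129] = 3.9798; exercise value = 0.0000 ≤ continuation, so V_u = 3.9798
Node d (S = 75): continuation = 1/1.05·[0.4286·7.3129 + 0.5714·38.7500] = 24.0733; exercise value = 20.0000 ≤ continuation, so V_d = 24.0733
Node 0 (S = 100): continuation = 1/1.05·[0.4286·3.9798 + 0.5714·24.0733] = 14.7255; exercise value = 0.0000 ≤ continuation, so V_0 = 14.7255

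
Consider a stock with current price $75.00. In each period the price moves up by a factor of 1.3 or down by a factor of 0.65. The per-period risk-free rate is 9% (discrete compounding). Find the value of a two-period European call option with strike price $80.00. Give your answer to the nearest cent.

Risk-neutral probability p = (1 + 0.09 − 0.65)/(1.3 − 0.65) = 0.4400/0.6500 = 0.6769
Terminal stock prices: S_uu = 126.8, S_ud = 63.38, S_dd = 31.69
Terminal payoffs (S − K): max(46.75, 0) = 46.75, max(-16.62, 0) = 0, max(-48.31, 0) = 0
Node u (S = 97.5): V_u = 1/1.09·[0.6769·46.7500 + 0.3231·0.0000] = 29.0332
Node d (S = 48.75): V_d = 1/1.09·[0.6769·0.0000 + 0.3231·0.0000] = 0.0000
Node 0 (S = 75): V_0 = 1/1.09·[0.6769·29.0332 + 0.3231·0.0000] = 18.0305

$18.03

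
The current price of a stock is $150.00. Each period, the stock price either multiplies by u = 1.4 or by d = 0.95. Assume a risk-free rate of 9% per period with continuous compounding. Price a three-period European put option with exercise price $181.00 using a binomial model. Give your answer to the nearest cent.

Risk-neutral probability p = (e^0.09 − 0.95)/(1.4 − 0.95) = 0.1442/0.4500 = 0.3204
Terminal stock prices: S_uuu = 411.6, S_uud = 279.3, S_udd = 189.5, S_ddd = 128.6
Terminal payoffs (K − S): max(-230.6, 0) = 0, max(-98.3, 0) = 0, max(-8.525, 0) = 0, max(52.39, 0) = 52.39
Node uu (S = 294): V_uu = e^(−0.09)·[0.3204·0.0000 + 0.6796·0.0000] = 0.0000
Node ud (S = 199.5): V_ud = e^(−0.09)·[0.3204·0.0000 + 0.6796·0.0000] = 0.0000
Node dd (S = 135.4): V_dd = e^(−0.09)·[0.3204·0.0000 + 0.6796·52.3938] = 32.5428
Node u (S = 210): V_u = e^(−0.09)·[0.3204·0.0000 + 0.6796·0.0000] = 0.0000
Node d (S = 142.5): V_d = e^(−0.09)·[0.3204·0.0000 + 0.6796·32.5428] = 20.2129
Node 0 (S = 150): V_0 = e^(−0.09)·[0.3204·0.0000 + 0.6796·20.2129] = 12.5546

$12.55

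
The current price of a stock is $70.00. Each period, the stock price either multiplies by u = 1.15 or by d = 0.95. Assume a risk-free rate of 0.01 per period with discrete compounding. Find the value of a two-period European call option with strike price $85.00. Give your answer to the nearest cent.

Risk-neutral probability p = (1 + 0.01 − 0.95)/(1.15 − 0.95) = 0.0600/0.2000 = 0.3000
Terminal stock prices: S_uu = 92.57, S_ud = 76.47, S_dd = 63.17
Terminal payoffs (S − K): max(7.575, 0) = 7.575, max(-8.525, 0) = 0, max(-21.83, 0) = 0
Node u (S = 80.5): V_u = 1/1.01·[0.3000·7.5750 + 0.7000·0.0000] = 2.2500
Node d (S = 66.5): V_d = 1/1.01·[0.3000·0.0000 + 0.7000·0.0000] = 0.0000
Node 0 (S = 70): V_0 = 1/1.01·[0.3000·2.2500 + 0.7000·0.0000] = 0.6683

$0.67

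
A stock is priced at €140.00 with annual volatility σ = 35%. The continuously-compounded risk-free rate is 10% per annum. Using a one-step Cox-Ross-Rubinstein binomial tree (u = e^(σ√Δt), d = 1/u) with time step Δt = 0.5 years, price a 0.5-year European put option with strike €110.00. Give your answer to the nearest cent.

€0.30

CRR parameters: u = e^(σ√Δt) = e^(0.35·√0.5) = 1.2808, d = 1/u = 0.7808
Per-period rate: rΔt = 0.1·0.5 = 0.05, so R = e^0.05 = 1.0513
Risk-neutral probability p = (e^0.05 − 0.7808)/(1.2808 − 0.7808) = 0.2705/0.5000 = 0.5410
Terminal stock prices: S_u = 179.3, S_d = 109.3
Terminal payoffs (K − S): max(-69.31, 0) = 0, max(0.6936, 0) = 0.6936
Node 0 (S = 140): V_0 = e^(−0.05)·[0.5410·0.0000 + 0.4590·0.6936] = 0.3028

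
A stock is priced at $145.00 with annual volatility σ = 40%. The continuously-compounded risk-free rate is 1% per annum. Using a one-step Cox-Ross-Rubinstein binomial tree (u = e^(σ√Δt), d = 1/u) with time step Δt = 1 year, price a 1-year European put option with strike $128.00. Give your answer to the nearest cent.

CRR parameters: u = e^(σ√Δt) = e^(0.4·√1) = 1.4918, d = 1/u = 0.6703
Per-period rate: rΔt = 0.01·1 = 0.01, so R = e^0.01 = 1.0101
Risk-neutral probability p = (e^0.01 − 0.6703)/(1.4918 − 0.6703) = 0.3397/0.8215 = 0.4135
Terminal stock prices: S_u = 216.3, S_d = 97.2
Terminal payoffs (K − S): max(-88.31, 0) = 0, max(30.8, 0) = 30.8
Node 0 (S = 145): V_0 = e^(−0.01)·[0.4135·0.0000 + 0.5865·30.8036] = 17.8851

$17.89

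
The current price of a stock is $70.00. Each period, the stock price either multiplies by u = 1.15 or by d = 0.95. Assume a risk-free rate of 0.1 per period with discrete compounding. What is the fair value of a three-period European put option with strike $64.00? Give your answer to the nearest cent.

$0.05

Risk-neutral probability p = (1 + 0.1 − 0.95)/(1.15 − 0.95) = 0.1500/0.2000 = 0.7500
Terminal stock prices: S_uuu = 106.5, S_uud = 87.95, S_udd = 72.65, S_ddd = 60.02
Terminal payoffs (K − S): max(-42.46, 0) = 0, max(-23.95, 0) = 0, max(-8.651, 0) = 0, max(3.984, 0) = 3.984
Node uu (S = 92.57): V_uu = 1/1.1·[0.7500·0.0000 + 0.2500·0.0000] = 0.0000
Node ud (S = 76.47): V_ud = 1/1.1·[0.7500·0.0000 + 0.2500·0.0000] = 0.0000
Node dd (S = 63.17): V_dd = 1/1.1·[0.7500·0.0000 + 0.2500·3.9838] = 0.9054
Node u (S = 80.5): V_u = 1/1.1·[0.7500·0.0000 + 0.2500·0.0000] = 0.0000
Node d (S = 66.5): V_d = 1/1.1·[0.7500·0.0000 + 0.2500·0.9054] = 0.2058
Node 0 (S = 70): V_0 = 1/1.1·[0.7500·0.0000 + 0.2500·0.2058] = 0.0468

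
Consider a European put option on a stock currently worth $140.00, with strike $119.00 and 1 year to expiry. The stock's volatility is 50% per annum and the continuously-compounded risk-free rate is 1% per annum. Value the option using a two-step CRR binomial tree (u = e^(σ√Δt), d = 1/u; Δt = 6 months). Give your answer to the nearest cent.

CRR parameters: u = e^(σ√Δt) = e^(0.5·√0.5) = 1.4241, d = 1/u = 0.7022
Per-period rate: rΔt = 0.01·0.5 = 0.005, so R = e^0.005 = 1.0050
Risk-neutral probability p = (e^0.005 − 0.7022)/(1.4241 − 0.7022) = 0.3028/0.7219 = 0.4195
Terminal stock prices: S_uu = 283.9, S_ud = 140, S_dd = 69.03
Terminal payoffs (K − S): max(-164.9, 0) = 0, max(-21, 0) = 0, max(49.97, 0) = 49.97
Node u (S = 199.4): V_u = e^(−0.005)·[0.4195·0.0000 + 0.5805·0.0000] = 0.0000
Node d (S = 98.31): V_d = e^(−0.005)·[0.4195·0.0000 + 0.5805·49.9704] = 28.8649
Node 0 (S = 140): V_0 = e^(−0.005)·[0.4195·0.0000 + 0.5805·28.8649] = 16.6735

$16.67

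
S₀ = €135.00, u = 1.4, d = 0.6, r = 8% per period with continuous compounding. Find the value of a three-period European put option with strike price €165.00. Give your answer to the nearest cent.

€30.42

Risk-neutral probability p = (e^0.08 − 0.6)/(1.4 − 0.6) = 0.4833/0.8000 = 0.6041
Terminal stock prices: S_uuu = 370.4, S_uud = 158.8, S_udd = 68.04, S_ddd = 29.16
Terminal payoffs (K − S): max(-205.4, 0) = 0, max(6.24, 0) = 6.24, max(96.96, 0) = 96.96, max(135.8, 0) = 135.8
Node uu (S = 264.6): V_uu = e^(−0.08)·[0.6041·0.0000 + 0.3959·6.2400] = 2.2804
Node ud (S = 113.4): V_ud = e^(−0.08)·[0.6041·6.2400 + 0.3959·96.9600] = 38.9142
Node dd (S = 48.6): V_dd = e^(−0.08)·[0.6041·96.9600 + 0.3959·135.8400] = 103.7142
Node u (S = 189): V_u = e^(−0.08)·[0.6041·2.2804 + 0.3959·38.9142] = 15.4930
Node d (S = 81): V_d = e^(−0.08)·[0.6041·38.9142 + 0.3959·103.7142] = 59.6037
Node 0 (S = 135): V_0 = e^(−0.08)·[0.6041·15.4930 + 0.3959·59.6037] = 30.4223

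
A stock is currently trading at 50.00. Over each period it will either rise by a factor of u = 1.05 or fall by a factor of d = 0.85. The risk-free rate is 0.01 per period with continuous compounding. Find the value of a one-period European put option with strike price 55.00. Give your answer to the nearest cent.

Risk-neutral probability p = (e^0.01 − 0.85)/(1.05 − 0.85) = 0.1601/0.2000 = 0.8003
Terminal stock prices: S_u = 52.5, S_d = 42.5
Terminal payoffs (K − S): max(2.5, 0) = 2.5, max(12.5, 0) = 12.5
Node 0 (S = 50): V_0 = e^(−0.01)·[0.8003·2.5000 + 0.1997·12.5000] = 4.4527

4.45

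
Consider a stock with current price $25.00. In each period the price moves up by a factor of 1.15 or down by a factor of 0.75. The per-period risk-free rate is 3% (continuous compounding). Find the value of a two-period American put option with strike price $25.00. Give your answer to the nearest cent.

$2.49

Risk-neutral probability p = (e^0.03 − 0.75)/(1.15 − 0.75) = 0.2805/0.4000 = 0.7011
Terminal stock prices: S_uu = 33.06, S_ud = 21.56, S_dd = 14.06
Terminal payoffs (K − S): max(-8.062, 0) = 0, max(3.438, 0) = 3.438, max(10.94, 0) = 10.94
Node u (S = 28.75): continuation = e^(−0.03)·[0.7011·0.0000 + 0.2989·3.4375] = 0.9970; exercise value = 0.0000 ≤ continuation, so V_u = 0.9970
Node d (S = 18.75): continuation = e^(−0.03)·[0.7011·3.4375 + 0.2989·10.9375] = 5.5111; exercise value = 6.2500 > continuation, so V_d = 6.2500 (exercise)
Node 0 (S = 25): continuation = e^(−0.03)·[0.7011·0.9970 + 0.2989·6.2500] = 2.4911; exercise value = 0.0000 ≤ continuation, so V_0 = 2.4911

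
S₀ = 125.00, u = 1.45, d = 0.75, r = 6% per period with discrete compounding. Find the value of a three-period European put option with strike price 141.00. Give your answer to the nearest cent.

26.34

Risk-neutral probability p = (1 + 0.06 − 0.75)/(1.45 − 0.75) = 0.3100/0.7000 = 0.4429
Terminal stock prices: S_uuu = 381.1, S_uud = 197.1, S_udd = 102, S_ddd = 52.73
Terminal payoffs (K − S): max(-240.1, 0) = 0, max(-56.11, 0) = 0, max(39.05, 0) = 39.05, max(88.27, 0) = 88.27
Node uu (S = 262.8): V_uu = 1/1.06·[0.4429·0.0000 + 0.5571·0.0000] = 0.0000
Node ud (S = 135.9): V_ud = 1/1.06·[0.4429·0.0000 + 0.5571·39.0469] = 20.5233
Node dd (S = 70.31): V_dd = 1/1.06·[0.4429·39.0469 + 0.5571·88.2656] = 62.7064
Node u (S = 181.2): V_u = 1/1.06·[0.4429·0.0000 + 0.5571·20.5233] = 10.7872
Node d (S = 93.75): V_d = 1/1.06·[0.4429·20.5233 + 0.5571·62.7064] = 41.5333
Node 0 (S = 125): V_0 = 1/1.06·[0.4429·10.7872 + 0.5571·41.5333] = 26.3369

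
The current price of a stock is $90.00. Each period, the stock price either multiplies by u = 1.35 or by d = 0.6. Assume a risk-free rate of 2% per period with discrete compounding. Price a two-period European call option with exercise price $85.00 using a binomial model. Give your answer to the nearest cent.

Risk-neutral probability p = (1 + 0.02 − 0.6)/(1.35 − 0.6) = 0.4200/0.7500 = 0.5600
Terminal stock prices: S_uu = 164, S_ud = 72.9, S_dd = 32.4
Terminal payoffs (S − K): max(79.03, 0) = 79.03, max(-12.1, 0) = 0, max(-52.6, 0) = 0
Node u (S = 121.5): V_u = 1/1.02·[0.5600·79.0250 + 0.4400·0.0000] = 43.3863
Node d (S = 54): V_d = 1/1.02·[0.5600·0.0000 + 0.4400·0.0000] = 0.0000
Node 0 (S = 90): V_0 = 1/1.02·[0.5600·43.3863 + 0.4400·0.0000] = 23.8199

$23.82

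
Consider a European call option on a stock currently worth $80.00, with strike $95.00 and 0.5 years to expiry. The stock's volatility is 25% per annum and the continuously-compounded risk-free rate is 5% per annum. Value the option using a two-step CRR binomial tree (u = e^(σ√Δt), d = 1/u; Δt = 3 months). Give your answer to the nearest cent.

$2.03

CRR parameters: u = e^(σ√Δt) = e^(0.25·√0.25) = 1.1331, d = 1/u = 0.8825
Per-period rate: rΔt = 0.05·0.25 = 0.0125, so R = e^0.0125 = 1.0126
Risk-neutral probability p = (e^0.0125 − 0.8825)/(1.1331 − 0.8825) = 0.1301/0.2507 = 0.5190
Terminal stock prices: S_uu = 102.7, S_ud = 80, S_dd = 62.3
Terminal payoffs (S − K): max(7.722, 0) = 7.722, max(-15, 0) = 0, max(-32.7, 0) = 0
Node u (S = 90.65): V_u = e^(−0.0125)·[0.5190·7.7220 + 0.4810·0.0000] = 3.9577
Node d (S = 70.6): V_d = e^(−0.0125)·[0.5190·0.0000 + 0.4810·0.0000] = 0.0000
Node 0 (S = 80): V_0 = e^(−0.0125)·[0.5190·3.9577 + 0.4810·0.0000] = 2.0285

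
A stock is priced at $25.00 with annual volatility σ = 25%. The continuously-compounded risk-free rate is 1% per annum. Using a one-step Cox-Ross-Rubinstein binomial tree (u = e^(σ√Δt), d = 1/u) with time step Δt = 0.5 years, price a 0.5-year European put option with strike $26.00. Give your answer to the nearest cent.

CRR parameters: u = e^(σ√Δt) = e^(0.25·√0.5) = 1.1934, d = 1/u = 0.8380
Per-period rate: rΔt = 0.01·0.5 = 0.005, so R = e^0.005 = 1.0050
Risk-neutral probability p = (e^0.005 − 0.8380)/(1.1934 − 0.8380) = 0.1670/0.3554 = 0.4700
Terminal stock prices: S_u = 29.83, S_d = 20.95
Terminal payoffs (K − S): max(-3.834, 0) = 0, max(5.051, 0) = 5.051
Node 0 (S = 25): V_0 = e^(−0.005)·[0.4700·0.0000 + 0.5300·5.0508] = 2.6635

$2.66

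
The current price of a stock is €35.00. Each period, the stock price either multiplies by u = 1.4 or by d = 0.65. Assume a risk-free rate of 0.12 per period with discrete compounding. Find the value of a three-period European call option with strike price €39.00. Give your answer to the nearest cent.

Risk-neutral probability p = (1 + 0.12 − 0.65)/(1.4 − 0.65) = 0.4700/0.7500 = 0.6267
Terminal stock prices: S_uuu = 96.04, S_uud = 44.59, S_udd = 20.7, S_ddd = 9.612
Terminal payoffs (S − K): max(57.04, 0) = 57.04, max(5.59, 0) = 5.59, max(-18.3, 0) = 0, max(-29.39, 0) = 0
Node uu (S = 68.6): V_uu = 1/1.12·[0.6267·57.0400 + 0.3733·5.5900] = 33.7786
Node ud (S = 31.85): V_ud = 1/1.12·[0.6267·5.5900 + 0.3733·0.0000] = 3.1277
Node dd (S = 14.79): V_dd = 1/1.12·[0.6267·0.0000 + 0.3733·0.0000] = 0.0000
Node u (S = 49): V_u = 1/1.12·[0.6267·33.7786 + 0.3733·3.1277] = 19.9425
Node d (S = 22.75): V_d = 1/1.12·[0.6267·3.1277 + 0.3733·0.0000] = 1.7500
Node 0 (S = 35): V_0 = 1/1.12·[0.6267·19.9425 + 0.3733·1.7500] = 11.7416

€11.74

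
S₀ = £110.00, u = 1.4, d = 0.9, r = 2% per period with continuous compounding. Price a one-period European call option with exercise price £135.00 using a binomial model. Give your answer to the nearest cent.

£4.48

Risk-neutral probability p = (e^0.02 − 0.9)/(1.4 − 0.9) = 0.1202/0.5000 = 0.2404
Terminal stock prices: S_u = 154, S_d = 99
Terminal payoffs (S − K): max(19, 0) = 19, max(-36, 0) = 0
Node 0 (S = 110): V_0 = e^(−0.02)·[0.2404·19.0000 + 0.7596·0.0000] = 4.4772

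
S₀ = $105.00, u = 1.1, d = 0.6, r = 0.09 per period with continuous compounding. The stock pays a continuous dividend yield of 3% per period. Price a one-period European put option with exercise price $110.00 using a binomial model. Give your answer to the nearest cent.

$3.28

Per-period risk-free factor R = e^0.09 = 1.0942; dividend-adjusted growth = e^(0.09−0.03) = 1.0618.
Risk-neutral probability p = (1.0618 − 0.6)/(1.1 − 0.6) = 0.4618/0.5000 = 0.9237
Terminal stock prices: S_u = 115.5, S_d = 63
Terminal payoffs (K − S): max(-5.5, 0) = 0, max(47, 0) = 47
Node 0 (S = 105): V_0 = e^(−0.09)·[0.9237·0.0000 + 0.0763·47.0000] = 3.2786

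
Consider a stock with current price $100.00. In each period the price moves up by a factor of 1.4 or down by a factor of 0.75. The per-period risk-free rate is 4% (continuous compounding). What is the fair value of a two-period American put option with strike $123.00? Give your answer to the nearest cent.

Risk-neutral probability p = (e^0.04 − 0.75)/(1.4 − 0.75) = 0.2908/0.6500 = 0.4474
Terminal stock prices: S_uu = 196, S_ud = 105, S_dd = 56.25
Terminal payoffs (K − S): max(-73, 0) = 0, max(18, 0) = 18, max(66.75, 0) = 66.75
Node u (S = 140): continuation = e^(−0.04)·[0.4474·0.0000 + 0.5526·18.0000] = 9.5568; exercise value = 0.0000 ≤ continuation, so V_u = 9.5568
Node d (S = 75): continuation = e^(−0.04)·[0.4474·18.0000 + 0.5526·66.7500] = 43.1771; exercise value = 48.0000 > continuation, so V_d = 48.0000 (exercise)
Node 0 (S = 100): continuation = e^(−0.04)·[0.4474·9.5568 + 0.5526·48.0000] = 29.5927; exercise value = 23.0000 ≤ continuation, so V_0 = 29.5927

$29.59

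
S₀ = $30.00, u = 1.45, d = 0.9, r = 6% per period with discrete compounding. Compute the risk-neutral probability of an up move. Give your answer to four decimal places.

Risk-neutral probability p = (1 + 0.06 − 0.9)/(1.45 − 0.9) = 0.1600/0.5500 = 0.2909

p = 0.2909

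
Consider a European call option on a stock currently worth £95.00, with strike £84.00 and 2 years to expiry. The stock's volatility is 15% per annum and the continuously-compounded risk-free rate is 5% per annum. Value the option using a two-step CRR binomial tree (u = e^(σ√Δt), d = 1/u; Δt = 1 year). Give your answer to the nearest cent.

£20.66

CRR parameters: u = e^(σ√Δt) = e^(0.15·√1) = 1.1618, d = 1/u = 0.8607
Per-period rate: rΔt = 0.05·1 = 0.05, so R = e^0.05 = 1.0513
Risk-neutral probability p = (e^0.05 − 0.8607)/(1.1618 − 0.8607) = 0.1906/0.3011 = 0.6328
Terminal stock prices: S_uu = 128.2, S_ud = 95, S_dd = 70.38
Terminal payoffs (S − K): max(44.24, 0) = 44.24, max(11, 0) = 11, max(-13.62, 0) = 0
Node u (S = 110.4): V_u = e^(−0.05)·[0.6328·44.2366 + 0.3672·11.0000] = 30.4710
Node d (S = 81.77): V_d = e^(−0.05)·[0.6328·11.0000 + 0.3672·0.0000] = 6.6217
Node 0 (S = 95): V_0 = e^(−0.05)·[0.6328·30.4710 + 0.3672·6.6217] = 20.6553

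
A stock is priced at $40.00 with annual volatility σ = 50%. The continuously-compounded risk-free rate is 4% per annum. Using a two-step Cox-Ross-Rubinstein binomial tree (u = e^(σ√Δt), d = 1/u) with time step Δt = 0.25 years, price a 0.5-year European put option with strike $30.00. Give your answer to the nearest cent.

$1.65

CRR parameters: u = e^(σ√Δt) = e^(0.5·√0.25) = 1.2840, d = 1/u = 0.7788
Per-period rate: rΔt = 0.04·0.25 = 0.01, so R = e^0.01 = 1.0101
Risk-neutral probability p = (e^0.01 − 0.7788)/(1.2840 − 0.7788) = 0.2312/0.5052 = 0.4577
Terminal stock prices: S_uu = 65.95, S_ud = 40, S_dd = 24.26
Terminal payoffs (K − S): max(-35.95, 0) = 0, max(-10, 0) = 0, max(5.739, 0) = 5.739
Node u (S = 51.36): V_u = e^(−0.01)·[0.4577·0.0000 + 0.5423·0.0000] = 0.0000
Node d (S = 31.15): V_d = e^(−0.01)·[0.4577·0.0000 + 0.5423·5.7388] = 3.0811
Node 0 (S = 40): V_0 = e^(−0.01)·[0.4577·0.0000 + 0.5423·3.0811] = 1.6542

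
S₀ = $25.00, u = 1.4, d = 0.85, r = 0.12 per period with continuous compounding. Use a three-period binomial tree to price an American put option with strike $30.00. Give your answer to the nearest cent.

$5.00

Risk-neutral probability p = (e^0.12 − 0.85)/(1.4 − 0.85) = 0.2775/0.5500 = 0.5045
Terminal stock prices: S_uuu = 68.6, S_uud = 41.65, S_udd = 25.29, S_ddd = 15.35
Terminal payoffs (K − S): max(-38.6, 0) = 0, max(-11.65, 0) = 0, max(4.713, 0) = 4.713, max(14.65, 0) = 14.65
Node uu (S = 49): continuation = e^(−0.12)·[0.5045·0.0000 + 0.4955·0.0000] = 0.0000; exercise value = 0.0000 ≤ continuation, so V_uu = 0.0000
Node ud (S = 29.75): continuation = e^(−0.12)·[0.5045·0.0000 + 0.4955·4.7125] = 2.0708; exercise value = 0.2500 ≤ continuation, so V_ud = 2.0708
Node dd (S = 18.06): continuation = e^(−0.12)·[0.5045·4.7125 + 0.4955·14.6469] = 8.5451; exercise value = 11.9375 > continuation, so V_dd = 11.9375 (exercise)
Node u (S = 35): continuation = e^(−0.12)·[0.5045·0.0000 + 0.4955·2.0708] = 0.9100; exercise value = 0.0000 ≤ continuation, so V_u = 0.9100
Node d (S = 21.25): continuation = e^(−0.12)·[0.5045·2.0708 + 0.4955·11.9375] = 6.1724; exercise value = 8.7500 > continuation, so V_d = 8.7500 (exercise)
Node 0 (S = 25): continuation = e^(−0.12)·[0.5045·0.9100 + 0.4955·8.7500] = 4.2523; exercise value = 5.0000 > continuation, so V_0 = 5.0000 (exercise)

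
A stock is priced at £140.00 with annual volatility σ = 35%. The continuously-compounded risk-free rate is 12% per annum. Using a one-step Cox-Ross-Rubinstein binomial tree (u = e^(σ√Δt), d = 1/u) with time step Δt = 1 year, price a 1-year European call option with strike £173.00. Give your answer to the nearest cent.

£13.47

CRR parameters: u = e^(σ√Δt) = e^(0.35·√1) = 1.4191, d = 1/u = 0.7047
Per-period rate: rΔt = 0.12·1 = 0.12, so R = e^0.12 = 1.1275
Risk-neutral probability p = (e^0.12 − 0.7047)/(1.4191 − 0.7047) = 0.4228/0.7144 = 0.5919
Terminal stock prices: S_u = 198.7, S_d = 98.66
Terminal payoffs (S − K): max(25.67, 0) = 25.67, max(-74.34, 0) = 0
Node 0 (S = 140): V_0 = e^(−0.12)·[0.5919·25.6695 + 0.4081·0.0000] = 13.4746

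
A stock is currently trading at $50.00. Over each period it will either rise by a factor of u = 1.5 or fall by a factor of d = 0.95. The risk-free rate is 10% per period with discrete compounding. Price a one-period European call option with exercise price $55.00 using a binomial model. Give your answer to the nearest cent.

Risk-neutral probability p = (1 + 0.1 − 0.95)/(1.5 − 0.95) = 0.1500/0.5500 = 0.2727
Terminal stock prices: S_u = 75, S_d = 47.5
Terminal payoffs (S − K): max(20, 0) = 20, max(-7.5, 0) = 0
Node 0 (S = 50): V_0 = 1/1.1·[0.2727·20.0000 + 0.7273·0.0000] = 4.9587

$4.96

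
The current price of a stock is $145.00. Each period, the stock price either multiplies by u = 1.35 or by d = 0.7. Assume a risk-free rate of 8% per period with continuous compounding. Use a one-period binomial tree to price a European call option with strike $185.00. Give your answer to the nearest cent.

$5.85

Risk-neutral probability p = (e^0.08 − 0.7)/(1.35 − 0.7) = 0.3833/0.6500 = 0.5897
Terminal stock prices: S_u = 195.8, S_d = 101.5
Terminal payoffs (S − K): max(10.75, 0) = 10.75, max(-83.5, 0) = 0
Node 0 (S = 145): V_0 = e^(−0.08)·[0.5897·10.7500 + 0.4103·0.0000] = 5.8516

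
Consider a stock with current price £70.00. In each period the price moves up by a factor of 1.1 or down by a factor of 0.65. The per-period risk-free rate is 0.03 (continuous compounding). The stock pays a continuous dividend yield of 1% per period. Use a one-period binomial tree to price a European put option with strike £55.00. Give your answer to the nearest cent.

£1.63

Per-period risk-free factor R = e^0.03 = 1.0305; dividend-adjusted growth = e^(0.03−0.01) = 1.0202.
Risk-neutral probability p = (1.0202 − 0.65)/(1.1 − 0.65) = 0.3702/0.4500 = 0.8227
Terminal stock prices: S_u = 77, S_d = 45.5
Terminal payoffs (K − S): max(-22, 0) = 0, max(9.5, 0) = 9.5
Node 0 (S = 70): V_0 = e^(−0.03)·[0.8227·0.0000 + 0.1773·9.5000] = 1.6348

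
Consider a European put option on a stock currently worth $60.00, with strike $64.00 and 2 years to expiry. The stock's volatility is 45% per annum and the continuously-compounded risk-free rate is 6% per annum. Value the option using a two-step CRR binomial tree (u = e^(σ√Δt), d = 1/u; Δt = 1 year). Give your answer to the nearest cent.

CRR parameters: u = e^(σ√Δt) = e^(0.45·√1) = 1.5683, d = 1/u = 0.6376
Per-period rate: rΔt = 0.06·1 = 0.06, so R = e^0.06 = 1.0618
Risk-neutral probability p = (e^0.06 − 0.6376)/(1.5683 − 0.6376) = 0.4242/0.9307 = 0.4558
Terminal stock prices: S_uu = 147.6, S_ud = 60, S_dd = 24.39
Terminal payoffs (K − S): max(-83.58, 0) = 0, max(4, 0) = 4, max(39.61, 0) = 39.61
Node u (S = 94.1): V_u = e^(−0.06)·[0.4558·0.0000 + 0.5442·4.0000] = 2.0500
Node d (S = 38.26): V_d = e^(−0.06)·[0.4558·4.0000 + 0.5442·39.6058] = 22.0152
Node 0 (S = 60): V_0 = e^(−0.06)·[0.4558·2.0500 + 0.5442·22.0152] = 12.1629

$12.16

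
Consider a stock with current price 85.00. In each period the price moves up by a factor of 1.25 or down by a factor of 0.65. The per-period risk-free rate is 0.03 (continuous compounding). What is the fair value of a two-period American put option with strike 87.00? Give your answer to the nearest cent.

Risk-neutral probability p = (e^0.03 − 0.65)/(1.25 − 0.65) = 0.3805/0.6000 = 0.6341
Terminal stock prices: S_uu = 132.8, S_ud = 69.06, S_dd = 35.91
Terminal payoffs (K − S): max(-45.81, 0) = 0, max(17.94, 0) = 17.94, max(51.09, 0) = 51.09
Node u (S = 106.2): continuation = e^(−0.03)·[0.6341·0.0000 + 0.3659·17.9375] = 6.3695; exercise value = 0.0000 ≤ continuation, so V_u = 6.3695
Node d (S = 55.25): continuation = e^(−0.03)·[0.6341·17.9375 + 0.3659·51.0875] = 29.1788; exercise value = 31.7500 > continuation, so V_d = 31.7500 (exercise)
Node 0 (S = 85): continuation = e^(−0.03)·[0.6341·6.3695 + 0.3659·31.7500] = 15.1937; exercise value = 2.0000 ≤ continuation, so V_0 = 15.1937

15.19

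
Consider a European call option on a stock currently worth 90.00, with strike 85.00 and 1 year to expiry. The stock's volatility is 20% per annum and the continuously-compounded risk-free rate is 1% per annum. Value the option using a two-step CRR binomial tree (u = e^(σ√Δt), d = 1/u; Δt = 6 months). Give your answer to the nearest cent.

CRR parameters: u = e^(σ√Δt) = e^(0.2·√0.5) = 1.1519, d = 1/u = 0.8681
Per-period rate: rΔt = 0.01·0.5 = 0.005, so R = e^0.005 = 1.0050
Risk-neutral probability p = (e^0.005 − 0.8681)/(1.1519 − 0.8681) = 0.1369/0.2838 = 0.4824
Terminal stock prices: S_uu = 119.4, S_ud = 90, S_dd = 67.83
Terminal payoffs (S − K): max(34.42, 0) = 34.42, max(5, 0) = 5, max(-17.17, 0) = 0
Node u (S = 103.7): V_u = e^(−0.005)·[0.4824·34.4207 + 0.5176·5.0000] = 19.0958
Node d (S = 78.13): V_d = e^(−0.005)·[0.4824·5.0000 + 0.5176·0.0000] = 2.3998
Node 0 (S = 90): V_0 = e^(−0.005)·[0.4824·19.0958 + 0.5176·2.3998] = 10.4013

10.40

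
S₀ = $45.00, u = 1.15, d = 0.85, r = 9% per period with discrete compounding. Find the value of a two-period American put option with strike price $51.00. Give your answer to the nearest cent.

Risk-neutral probability p = (1 + 0.09 − 0.85)/(1.15 − 0.85) = 0.2400/0.3000 = 0.8000
Terminal stock prices: S_uu = 59.51, S_ud = 43.99, S_dd = 32.51
Terminal payoffs (K − S): max(-8.512, 0) = 0, max(7.013, 0) = 7.013, max(18.49, 0) = 18.49
Node u (S = 51.75): continuation = 1/1.09·[0.8000·0.0000 + 0.2000·7.0125] = 1.2867; exercise value = 0.0000 ≤ continuation, so V_u = 1.2867
Node d (S = 38.25): continuation = 1/1.09·[0.8000·7.0125 + 0.2000·18.4875] = 8.5390; exercise value = 12.7500 > continuation, so V_d = 12.7500 (exercise)
Node 0 (S = 45): continuation = 1/1.09·[0.8000·1.2867 + 0.2000·12.7500] = 3.2838; exercise value = 6.0000 > continuation, so V_0 = 6.0000 (exercise)

$6.00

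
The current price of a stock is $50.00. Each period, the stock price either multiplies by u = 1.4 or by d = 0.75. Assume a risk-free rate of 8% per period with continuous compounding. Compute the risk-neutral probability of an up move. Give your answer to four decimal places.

Risk-neutral probability p = (e^0.08 − 0.75)/(1.4 − 0.75) = 0.3333/0.6500 = 0.5127

p = 0.5127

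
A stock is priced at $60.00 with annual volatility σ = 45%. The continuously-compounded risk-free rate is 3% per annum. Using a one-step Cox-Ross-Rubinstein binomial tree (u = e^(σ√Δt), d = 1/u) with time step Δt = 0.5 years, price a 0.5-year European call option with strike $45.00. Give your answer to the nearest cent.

CRR parameters: u = e^(σ√Δt) = e^(0.45·√0.5) = 1.3746, d = 1/u = 0.7275
Per-period rate: rΔt = 0.03·0.5 = 0.015, so R = e^0.015 = 1.0151
Risk-neutral probability p = (e^0.015 − 0.7275)/(1.3746 − 0.7275) = 0.2877/0.6472 = 0.4445
Terminal stock prices: S_u = 82.48, S_d = 43.65
Terminal payoffs (S − K): max(37.48, 0) = 37.48, max(-1.352, 0) = 0
Node 0 (S = 60): V_0 = e^(−0.015)·[0.4445·37.4789 + 0.5555·0.0000] = 16.4101

$16.41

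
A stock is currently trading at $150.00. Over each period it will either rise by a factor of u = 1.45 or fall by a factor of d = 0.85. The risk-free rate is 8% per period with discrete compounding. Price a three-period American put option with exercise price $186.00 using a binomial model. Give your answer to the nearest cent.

$36.74

Risk-neutral probability p = (1 + 0.08 − 0.85)/(1.45 − 0.85) = 0.2300/0.6000 = 0.3833
Terminal stock prices: S_uuu = 457.3, S_uud = 268.1, S_udd = 157.1, S_ddd = 92.12
Terminal payoffs (K − S): max(-271.3, 0) = 0, max(-82.07, 0) = 0, max(28.86, 0) = 28.86, max(93.88, 0) = 93.88
Node uu (S = 315.4): continuation = 1/1.08·[0.3833·0.0000 + 0.6167·0.0000] = 0.0000; exercise value = 0.0000 ≤ continuation, so V_uu = 0.0000
Node ud (S = 184.9): continuation = 1/1.08·[0.3833·0.0000 + 0.6167·28.8563] = 16.4766; exercise value = 1.1250 ≤ continuation, so V_ud = 16.4766
Node dd (S = 108.4): continuation = 1/1.08·[0.3833·28.8563 + 0.6167·93.8813] = 63.8472; exercise value = 77.6250 > continuation, so V_dd = 77.6250 (exercise)
Node u (S = 217.5): continuation = 1/1.08·[0.3833·0.0000 + 0.6167·16.4766] = 9.4079; exercise value = 0.0000 ≤ continuation, so V_u = 9.4079
Node d (S = 127.5): continuation = 1/1.08·[0.3833·16.4766 + 0.6167·77.6250] = 50.1711; exercise value = 58.5000 > continuation, so V_d = 58.5000 (exercise)
Node 0 (S = 150): continuation = 1/1.08·[0.3833·9.4079 + 0.6167·58.5000] = 36.7420; exercise value = 36.0000 ≤ continuation, so V_0 = 36.7420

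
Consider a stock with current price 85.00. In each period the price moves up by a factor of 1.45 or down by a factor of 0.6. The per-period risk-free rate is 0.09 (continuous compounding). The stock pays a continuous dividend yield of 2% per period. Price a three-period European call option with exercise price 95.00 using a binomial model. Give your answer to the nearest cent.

Per-period risk-free factor R = e^0.09 = 1.0942; dividend-adjusted growth = e^(0.09−0.02) = 1.0725.
Risk-neutral probability p = (1.0725 − 0.6)/(1.45 − 0.6) = 0.4725/0.8500 = 0.5559
Terminal stock prices: S_uuu = 259.1, S_uud = 107.2, S_udd = 44.37, S_ddd = 18.36
Terminal payoffs (S − K): max(164.1, 0) = 164.1, max(12.23, 0) = 12.23, max(-50.63, 0) = 0, max(-76.64, 0) = 0
Node uu (S = 178.7): V_uu = e^(−0.09)·[0.5559·164.1331 + 0.4441·12.2275] = 88.3503
Node ud (S = 73.95): V_ud = e^(−0.09)·[0.5559·12.2275 + 0.4441·0.0000] = 6.2121
Node dd (S = 30.6): V_dd = e^(−0.09)·[0.5559·0.0000 + 0.4441·0.0000] = 0.0000
Node u (S = 123.2): V_u = e^(−0.09)·[0.5559·88.3503 + 0.4441·6.2121] = 47.4075
Node d (S = 51): V_d = e^(−0.09)·[0.5559·6.2121 + 0.4441·0.0000] = 3.1561
Node 0 (S = 85): V_0 = e^(−0.09)·[0.5559·47.4075 + 0.4441·3.1561] = 25.3662

25.37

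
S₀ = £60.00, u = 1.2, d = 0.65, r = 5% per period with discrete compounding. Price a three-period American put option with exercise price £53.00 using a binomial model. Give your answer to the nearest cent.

Risk-neutral probability p = (1 + 0.05 − 0.65)/(1.2 − 0.65) = 0.4000/0.5500 = 0.7273
Terminal stock prices: S_uuu = 103.7, S_uud = 56.16, S_udd = 30.42, S_ddd = 16.48
Terminal payoffs (K − S): max(-50.68, 0) = 0, max(-3.16, 0) = 0, max(22.58, 0) = 22.58, max(36.52, 0) = 36.52
Node uu (S = 86.4): continuation = 1/1.05·[0.7273·0.0000 + 0.2727·0.0000] = 0.0000; exercise value = 0.0000 ≤ continuation, so V_uu = 0.0000
Node ud (S = 46.8): continuation = 1/1.05·[0.7273·0.0000 + 0.2727·22.5800] = 5.8649; exercise value = 6.2000 > continuation, so V_ud = 6.2000 (exercise)
Node dd (S = 25.35): continuation = 1/1.05·[0.7273·22.5800 + 0.2727·36.5225] = 25.1262; exercise value = 27.6500 > continuation, so V_dd = 27.6500 (exercise)
Node u (S = 72): continuation = 1/1.05·[0.7273·0.0000 + 0.2727·6.2000] = 1.6104; exercise value = 0.0000 ≤ continuation, so V_u = 1.6104
Node d (S = 39): continuation = 1/1.05·[0.7273·6.2000 + 0.2727·27.6500] = 11.4762; exercise value = 14.0000 > continuation, so V_d = 14.0000 (exercise)
Node 0 (S = 60): continuation = 1/1.05·[0.7273·1.6104 + 0.2727·14.0000] = 4.7518; exercise value = 0.0000 ≤ continuation, so V_0 = 4.7518

£4.75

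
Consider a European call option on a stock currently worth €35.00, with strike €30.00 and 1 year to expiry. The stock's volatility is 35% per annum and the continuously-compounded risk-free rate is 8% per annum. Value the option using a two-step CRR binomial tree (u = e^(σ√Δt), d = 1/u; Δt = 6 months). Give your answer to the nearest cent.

CRR parameters: u = e^(σ√Δt) = e^(0.35·√0.5) = 1.2808, d = 1/u = 0.7808
Per-period rate: rΔt = 0.08·0.5 = 0.04, so R = e^0.04 = 1.0408
Risk-neutral probability p = (e^0.04 − 0.7808)/(1.2808 − 0.7808) = 0.2601/0.5000 = 0.5201
Terminal stock prices: S_uu = 57.42, S_ud = 35, S_dd = 21.34
Terminal payoffs (S − K): max(27.42, 0) = 27.42, max(5, 0) = 5, max(-8.664, 0) = 0
Node u (S = 44.83): V_u = e^(−0.04)·[0.5201·27.4160 + 0.4799·5.0000] = 16.0044
Node d (S = 27.33): V_d = e^(−0.04)·[0.5201·5.0000 + 0.4799·0.0000] = 2.4983
Node 0 (S = 35): V_0 = e^(−0.04)·[0.5201·16.0044 + 0.4799·2.4983] = 9.1489

€9.15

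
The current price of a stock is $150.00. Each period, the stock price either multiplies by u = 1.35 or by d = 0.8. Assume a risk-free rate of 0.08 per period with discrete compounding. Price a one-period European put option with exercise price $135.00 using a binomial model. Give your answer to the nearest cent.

Risk-neutral probability p = (1 + 0.08 − 0.8)/(1.35 − 0.8) = 0.2800/0.5500 = 0.5091
Terminal stock prices: S_u = 202.5, S_d = 120
Terminal payoffs (K − S): max(-67.5, 0) = 0, max(15, 0) = 15
Node 0 (S = 150): V_0 = 1/1.08·[0.5091·0.0000 + 0.4909·15.0000] = 6.8182

$6.82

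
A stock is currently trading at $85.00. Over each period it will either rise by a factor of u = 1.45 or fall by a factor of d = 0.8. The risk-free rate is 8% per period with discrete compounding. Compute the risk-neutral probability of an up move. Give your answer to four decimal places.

p = 0.4308

Risk-neutral probability p = (1 + 0.08 − 0.8)/(1.45 − 0.8) = 0.2800/0.6500 = 0.4308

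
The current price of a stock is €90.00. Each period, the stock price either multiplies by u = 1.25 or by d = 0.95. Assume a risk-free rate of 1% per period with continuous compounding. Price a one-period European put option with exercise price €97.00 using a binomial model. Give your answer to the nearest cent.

€9.11

Risk-neutral probability p = (e^0.01 − 0.95)/(1.25 − 0.95) = 0.0601/0.3000 = 0.2002
Terminal stock prices: S_u = 112.5, S_d = 85.5
Terminal payoffs (K − S): max(-15.5, 0) = 0, max(11.5, 0) = 11.5
Node 0 (S = 90): V_0 = e^(−0.01)·[0.2002·0.0000 + 0.7998·11.5000] = 9.1066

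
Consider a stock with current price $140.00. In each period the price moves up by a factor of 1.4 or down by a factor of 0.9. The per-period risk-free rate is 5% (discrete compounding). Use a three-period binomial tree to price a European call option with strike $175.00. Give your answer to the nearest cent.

Risk-neutral probability p = (1 + 0.05 − 0.9)/(1.4 − 0.9) = 0.1500/0.5000 = 0.3000
Terminal stock prices: S_uuu = 384.2, S_uud = 247, S_udd = 158.8, S_ddd = 102.1
Terminal payoffs (S − K): max(209.2, 0) = 209.2, max(71.96, 0) = 71.96, max(-16.24, 0) = 0, max(-72.94, 0) = 0
Node uu (S = 274.4): V_uu = 1/1.05·[0.3000·209.1600 + 0.7000·71.9600] = 107.7333
Node ud (S = 176.4): V_ud = 1/1.05·[0.3000·71.9600 + 0.7000·0.0000] = 20.5600
Node dd (S = 113.4): V_dd = 1/1.05·[0.3000·0.0000 + 0.7000·0.0000] = 0.0000
Node u (S = 196): V_u = 1/1.05·[0.3000·107.7333 + 0.7000·20.5600] = 44.4876
Node d (S = 126): V_d = 1/1.05·[0.3000·20.5600 + 0.7000·0.0000] = 5.8743
Node 0 (S = 140): V_0 = 1/1.05·[0.3000·44.4876 + 0.7000·5.8743] = 16.6269

$16.63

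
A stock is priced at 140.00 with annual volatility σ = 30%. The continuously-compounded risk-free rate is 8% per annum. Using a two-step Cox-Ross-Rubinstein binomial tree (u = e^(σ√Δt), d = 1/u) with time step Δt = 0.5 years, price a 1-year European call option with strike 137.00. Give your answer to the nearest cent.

CRR parameters: u = e^(σ√Δt) = e^(0.3·√0.5) = 1.2363, d = 1/u = 0.8089
Per-period rate: rΔt = 0.08·0.5 = 0.04, so R = e^0.04 = 1.0408
Risk-neutral probability p = (e^0.04 − 0.8089)/(1.2363 − 0.8089) = 0.2320/0.4275 = 0.5426
Terminal stock prices: S_uu = 214, S_ud = 140, S_dd = 91.6
Terminal payoffs (S − K): max(76.99, 0) = 76.99, max(3, 0) = 3, max(-45.4, 0) = 0
Node u (S = 173.1): V_u = e^(−0.04)·[0.5426·76.9851 + 0.4574·3.0000] = 41.4554
Node d (S = 113.2): V_d = e^(−0.04)·[0.5426·3.0000 + 0.4574·0.0000] = 1.5641
Node 0 (S = 140): V_0 = e^(−0.04)·[0.5426·41.4554 + 0.4574·1.5641] = 22.3006

22.30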